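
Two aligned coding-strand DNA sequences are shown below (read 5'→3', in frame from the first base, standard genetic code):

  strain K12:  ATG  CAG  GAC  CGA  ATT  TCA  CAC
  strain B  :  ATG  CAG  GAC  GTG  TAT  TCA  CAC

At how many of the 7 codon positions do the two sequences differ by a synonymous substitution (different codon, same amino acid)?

Codon 1: ATG Met / ATG Met — identical.
Codon 2: CAG Gln / CAG Gln — identical.
Codon 3: GAC Asp / GAC Asp — identical.
Codon 4: CGA Arg / GTG Val — nonsynonymous.
Codon 5: ATT Ile / TAT Tyr — nonsynonymous.
Codon 6: TCA Ser / TCA Ser — identical.
Codon 7: CAC His / CAC His — identical.
Synonymous differences: 0.

0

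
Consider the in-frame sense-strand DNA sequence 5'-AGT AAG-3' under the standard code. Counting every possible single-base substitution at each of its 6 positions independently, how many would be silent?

2

Codon 1 (AGT, Ser): 1 synonymous substitution.
Codon 2 (AAG, Lys): 1 synonymous substitution.
Total: 1 + 1 = 2.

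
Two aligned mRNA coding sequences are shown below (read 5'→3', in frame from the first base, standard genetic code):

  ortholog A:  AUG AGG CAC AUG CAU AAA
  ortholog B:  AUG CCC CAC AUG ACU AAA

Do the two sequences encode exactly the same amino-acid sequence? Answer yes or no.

Codon 1: AUG Met / AUG Met — identical.
Codon 2: AGG Arg / CCC Pro — nonsynonymous.
Codon 3: CAC His / CAC His — identical.
Codon 4: AUG Met / AUG Met — identical.
Codon 5: CAU His / ACU Thr — nonsynonymous.
Codon 6: AAA Lys / AAA Lys — identical.
Nonsynonymous differences: 2 → different protein.

no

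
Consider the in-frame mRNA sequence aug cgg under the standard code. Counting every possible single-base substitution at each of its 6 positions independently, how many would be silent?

4

Codon 1 (AUG, Met): 0 synonymous substitutions.
Codon 2 (CGG, Arg): 4 synonymous substitutions.
Total: 0 + 4 = 4.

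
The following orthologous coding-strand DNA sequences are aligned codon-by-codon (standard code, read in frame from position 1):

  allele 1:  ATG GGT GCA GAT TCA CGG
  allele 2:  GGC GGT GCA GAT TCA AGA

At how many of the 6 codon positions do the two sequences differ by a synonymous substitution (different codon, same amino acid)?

Codon 1: ATG Met / GGC Gly — nonsynonymous.
Codon 2: GGT Gly / GGT Gly — identical.
Codon 3: GCA Ala / GCA Ala — identical.
Codon 4: GAT Asp / GAT Asp — identical.
Codon 5: TCA Ser / TCA Ser — identical.
Codon 6: CGG Arg / AGA Arg — synonymous.
Synonymous differences: 1.

1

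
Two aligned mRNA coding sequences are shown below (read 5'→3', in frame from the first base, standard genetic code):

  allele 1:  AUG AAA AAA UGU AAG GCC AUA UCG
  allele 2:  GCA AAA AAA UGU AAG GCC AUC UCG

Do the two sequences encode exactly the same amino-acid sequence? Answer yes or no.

Codon 1: AUG Met / GCA Ala — nonsynonymous.
Codon 2: AAA Lys / AAA Lys — identical.
Codon 3: AAA Lys / AAA Lys — identical.
Codon 4: UGU Cys / UGU Cys — identical.
Codon 5: AAG Lys / AAG Lys — identical.
Codon 6: GCC Ala / GCC Ala — identical.
Codon 7: AUA Ile / AUC Ile — synonymous.
Codon 8: UCG Ser / UCG Ser — identical.
Nonsynonymous differences: 1 → different protein.

no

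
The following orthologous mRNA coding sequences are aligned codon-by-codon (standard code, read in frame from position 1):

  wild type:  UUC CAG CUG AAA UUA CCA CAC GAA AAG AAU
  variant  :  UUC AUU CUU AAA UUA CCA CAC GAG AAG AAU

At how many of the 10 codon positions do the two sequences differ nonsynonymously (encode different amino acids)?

Codon 1: UUC Phe / UUC Phe — identical.
Codon 2: CAG Gln / AUU Ile — nonsynonymous.
Codon 3: CUG Leu / CUU Leu — synonymous.
Codon 4: AAA Lys / AAA Lys — identical.
Codon 5: UUA Leu / UUA Leu — identical.
Codon 6: CCA Pro / CCA Pro — identical.
Codon 7: CAC His / CAC His — identical.
Codon 8: GAA Glu / GAG Glu — synonymous.
Codon 9: AAG Lys / AAG Lys — identical.
Codon 10: AAU Asn / AAU Asn — identical.
Nonsynonymous differences: 1.

1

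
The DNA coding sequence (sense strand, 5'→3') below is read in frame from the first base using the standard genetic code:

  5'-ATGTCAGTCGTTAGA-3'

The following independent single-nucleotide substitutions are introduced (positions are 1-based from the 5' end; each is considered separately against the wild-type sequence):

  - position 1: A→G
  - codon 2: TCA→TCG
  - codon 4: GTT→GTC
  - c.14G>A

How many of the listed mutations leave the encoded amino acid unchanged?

Codon 1: ATG (Met) → GTG (Val) — missense.
Codon 2: TCA (Ser) → TCG (Ser) — synonymous.
Codon 4: GTT (Val) → GTC (Val) — synonymous.
Codon 5: AGA (Arg) → AAA (Lys) — missense.
Synonymous: 2 of 4.

2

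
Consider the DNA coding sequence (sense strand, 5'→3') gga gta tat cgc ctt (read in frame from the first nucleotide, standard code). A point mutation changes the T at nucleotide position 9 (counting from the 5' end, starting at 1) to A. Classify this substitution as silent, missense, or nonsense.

Position 9 falls in codon 3: TAT → Tyr.
After the substitution the codon is TAA → Stop.
The new codon is a stop codon, so this is a nonsense mutation.

nonsense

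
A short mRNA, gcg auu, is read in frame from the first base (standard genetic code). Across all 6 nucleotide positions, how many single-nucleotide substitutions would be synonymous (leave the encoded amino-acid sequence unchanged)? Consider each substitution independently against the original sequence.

Codon 1 (GCG, Ala): 3 synonymous substitutions.
Codon 2 (AUU, Ile): 2 synonymous substitutions.
Total: 3 + 2 = 5.

5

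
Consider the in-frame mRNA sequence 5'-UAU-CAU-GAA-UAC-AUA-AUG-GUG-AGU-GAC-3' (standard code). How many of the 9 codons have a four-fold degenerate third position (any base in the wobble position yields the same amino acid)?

1

Codon 1 UAU (Tyr): third position 2-fold.
Codon 2 CAU (His): third position 2-fold.
Codon 3 GAA (Glu): third position 2-fold.
Codon 4 UAC (Tyr): third position 2-fold.
Codon 5 AUA (Ile): third position 3-fold.
Codon 6 AUG (Met): third position 1-fold.
Codon 7 GUG (Val): third position 4-fold.
Codon 8 AGU (Ser): third position 2-fold.
Codon 9 GAC (Asp): third position 2-fold.
Four-fold degenerate third positions: 1.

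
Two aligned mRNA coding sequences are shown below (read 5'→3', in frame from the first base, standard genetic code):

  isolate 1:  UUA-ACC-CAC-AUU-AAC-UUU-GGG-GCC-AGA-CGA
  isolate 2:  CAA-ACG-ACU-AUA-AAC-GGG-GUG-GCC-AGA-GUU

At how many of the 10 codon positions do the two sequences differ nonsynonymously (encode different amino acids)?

5

Codon 1: UUA Leu / CAA Gln — nonsynonymous.
Codon 2: ACC Thr / ACG Thr — synonymous.
Codon 3: CAC His / ACU Thr — nonsynonymous.
Codon 4: AUU Ile / AUA Ile — synonymous.
Codon 5: AAC Asn / AAC Asn — identical.
Codon 6: UUU Phe / GGG Gly — nonsynonymous.
Codon 7: GGG Gly / GUG Val — nonsynonymous.
Codon 8: GCC Ala / GCC Ala — identical.
Codon 9: AGA Arg / AGA Arg — identical.
Codon 10: CGA Arg / GUU Val — nonsynonymous.
Nonsynonymous differences: 5.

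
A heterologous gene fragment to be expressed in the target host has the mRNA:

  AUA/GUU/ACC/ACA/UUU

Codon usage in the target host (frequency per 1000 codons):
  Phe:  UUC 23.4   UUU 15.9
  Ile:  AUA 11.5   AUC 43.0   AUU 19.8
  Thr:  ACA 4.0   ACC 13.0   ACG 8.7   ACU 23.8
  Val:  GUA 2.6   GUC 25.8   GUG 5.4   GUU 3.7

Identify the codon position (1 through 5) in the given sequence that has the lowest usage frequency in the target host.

2

Codon 1 AUA (Ile): 11.5 per 1000.
Codon 2 GUU (Val): 3.7 per 1000.
Codon 3 ACC (Thr): 13.0 per 1000.
Codon 4 ACA (Thr): 4.0 per 1000.
Codon 5 UUU (Phe): 15.9 per 1000.
Lowest frequency is 3.7 at codon 2.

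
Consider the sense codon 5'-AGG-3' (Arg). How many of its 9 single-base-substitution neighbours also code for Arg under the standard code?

2

Position 1: CGG → 1 synonymous.
Position 2: none → 0 synonymous.
Position 3: AGA → 1 synonymous.
Total: 1 + 0 + 1 = 2.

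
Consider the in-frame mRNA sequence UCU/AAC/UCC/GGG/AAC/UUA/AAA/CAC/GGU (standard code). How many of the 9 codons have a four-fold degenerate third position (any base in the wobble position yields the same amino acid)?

4

Codon 1 UCU (Ser): third position 4-fold.
Codon 2 AAC (Asn): third position 2-fold.
Codon 3 UCC (Ser): third position 4-fold.
Codon 4 GGG (Gly): third position 4-fold.
Codon 5 AAC (Asn): third position 2-fold.
Codon 6 UUA (Leu): third position 2-fold.
Codon 7 AAA (Lys): third position 2-fold.
Codon 8 CAC (His): third position 2-fold.
Codon 9 GGU (Gly): third position 4-fold.
Four-fold degenerate third positions: 4.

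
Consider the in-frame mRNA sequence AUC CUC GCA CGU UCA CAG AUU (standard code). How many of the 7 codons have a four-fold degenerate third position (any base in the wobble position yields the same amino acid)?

Codon 1 AUC (Ile): third position 3-fold.
Codon 2 CUC (Leu): third position 4-fold.
Codon 3 GCA (Ala): third position 4-fold.
Codon 4 CGU (Arg): third position 4-fold.
Codon 5 UCA (Ser): third position 4-fold.
Codon 6 CAG (Gln): third position 2-fold.
Codon 7 AUU (Ile): third position 3-fold.
Four-fold degenerate third positions: 4.

4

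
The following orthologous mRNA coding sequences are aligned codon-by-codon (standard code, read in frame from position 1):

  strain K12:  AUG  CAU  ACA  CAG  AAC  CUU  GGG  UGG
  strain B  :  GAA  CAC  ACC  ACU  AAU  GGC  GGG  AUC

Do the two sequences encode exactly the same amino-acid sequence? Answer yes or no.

Codon 1: AUG Met / GAA Glu — nonsynonymous.
Codon 2: CAU His / CAC His — synonymous.
Codon 3: ACA Thr / ACC Thr — synonymous.
Codon 4: CAG Gln / ACU Thr — nonsynonymous.
Codon 5: AAC Asn / AAU Asn — synonymous.
Codon 6: CUU Leu / GGC Gly — nonsynonymous.
Codon 7: GGG Gly / GGG Gly — identical.
Codon 8: UGG Trp / AUC Ile — nonsynonymous.
Nonsynonymous differences: 4 → different protein.

no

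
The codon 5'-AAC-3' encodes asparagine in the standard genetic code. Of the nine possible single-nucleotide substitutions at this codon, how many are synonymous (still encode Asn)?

1

Position 1: none → 0 synonymous.
Position 2: none → 0 synonymous.
Position 3: AAT → 1 synonymous.
Total: 0 + 0 + 1 = 1.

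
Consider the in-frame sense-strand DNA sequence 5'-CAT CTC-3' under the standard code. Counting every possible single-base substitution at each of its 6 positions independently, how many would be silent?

4

Codon 1 (CAT, His): 1 synonymous substitution.
Codon 2 (CTC, Leu): 3 synonymous substitutions.
Total: 1 + 3 = 4.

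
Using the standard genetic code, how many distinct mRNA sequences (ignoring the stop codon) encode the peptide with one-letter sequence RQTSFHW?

Arg: 6 codons.
Gln: 2 codons.
Thr: 4 codons.
Ser: 6 codons.
Phe: 2 codons.
His: 2 codons.
Trp: 1 codon.
6 × 2 × 4 × 6 × 2 × 2 × 1 = 1152.

1152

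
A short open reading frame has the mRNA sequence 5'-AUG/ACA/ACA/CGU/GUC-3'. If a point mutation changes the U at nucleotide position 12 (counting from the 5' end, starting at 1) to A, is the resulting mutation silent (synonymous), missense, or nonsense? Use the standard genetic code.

silent

Position 12 falls in codon 4: CGU → Arg.
After the substitution the codon is CGA → Arg.
Both encode Arg, so the change is synonymous.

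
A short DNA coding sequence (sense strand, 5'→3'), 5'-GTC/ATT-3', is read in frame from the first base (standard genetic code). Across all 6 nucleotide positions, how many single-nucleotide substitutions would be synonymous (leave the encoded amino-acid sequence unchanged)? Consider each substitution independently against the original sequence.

5

Codon 1 (GTC, Val): 3 synonymous substitutions.
Codon 2 (ATT, Ile): 2 synonymous substitutions.
Total: 3 + 2 = 5.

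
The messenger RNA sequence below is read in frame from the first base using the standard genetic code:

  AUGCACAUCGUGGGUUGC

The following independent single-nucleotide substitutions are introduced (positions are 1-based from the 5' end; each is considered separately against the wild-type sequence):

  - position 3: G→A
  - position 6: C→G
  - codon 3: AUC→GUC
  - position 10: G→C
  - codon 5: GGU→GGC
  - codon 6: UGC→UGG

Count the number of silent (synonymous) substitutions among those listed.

1

Codon 1: AUG (Met) → AUA (Ile) — missense.
Codon 2: CAC (His) → CAG (Gln) — missense.
Codon 3: AUC (Ile) → GUC (Val) — missense.
Codon 4: GUG (Val) → CUG (Leu) — missense.
Codon 5: GGU (Gly) → GGC (Gly) — synonymous.
Codon 6: UGC (Cys) → UGG (Trp) — missense.
Synonymous: 1 of 6.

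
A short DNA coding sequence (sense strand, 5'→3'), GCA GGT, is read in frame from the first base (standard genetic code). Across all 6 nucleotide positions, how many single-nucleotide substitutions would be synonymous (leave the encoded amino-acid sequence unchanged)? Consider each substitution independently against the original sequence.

6

Codon 1 (GCA, Ala): 3 synonymous substitutions.
Codon 2 (GGT, Gly): 3 synonymous substitutions.
Total: 3 + 3 = 6.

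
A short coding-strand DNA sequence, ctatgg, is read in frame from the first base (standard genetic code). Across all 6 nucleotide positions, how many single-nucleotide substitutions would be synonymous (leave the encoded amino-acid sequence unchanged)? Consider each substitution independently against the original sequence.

4

Codon 1 (CTA, Leu): 4 synonymous substitutions.
Codon 2 (TGG, Trp): 0 synonymous substitutions.
Total: 4 + 0 = 4.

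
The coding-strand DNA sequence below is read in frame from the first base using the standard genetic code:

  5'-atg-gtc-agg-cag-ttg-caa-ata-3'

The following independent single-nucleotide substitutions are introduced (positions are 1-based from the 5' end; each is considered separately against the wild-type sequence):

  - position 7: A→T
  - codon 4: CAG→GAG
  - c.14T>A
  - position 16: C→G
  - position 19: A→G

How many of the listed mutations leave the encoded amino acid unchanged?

0

Codon 3: AGG (Arg) → TGG (Trp) — missense.
Codon 4: CAG (Gln) → GAG (Glu) — missense.
Codon 5: TTG (Leu) → TAG (Stop) — nonsense.
Codon 6: CAA (Gln) → GAA (Glu) — missense.
Codon 7: ATA (Ile) → GTA (Val) — missense.
Synonymous: 0 of 5.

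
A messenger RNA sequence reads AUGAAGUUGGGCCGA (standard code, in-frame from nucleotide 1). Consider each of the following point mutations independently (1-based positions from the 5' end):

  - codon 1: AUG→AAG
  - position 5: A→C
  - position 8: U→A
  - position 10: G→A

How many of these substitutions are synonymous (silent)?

Codon 1: AUG (Met) → AAG (Lys) — missense.
Codon 2: AAG (Lys) → ACG (Thr) — missense.
Codon 3: UUG (Leu) → UAG (Stop) — nonsense.
Codon 4: GGC (Gly) → AGC (Ser) — missense.
Synonymous: 0 of 4.

0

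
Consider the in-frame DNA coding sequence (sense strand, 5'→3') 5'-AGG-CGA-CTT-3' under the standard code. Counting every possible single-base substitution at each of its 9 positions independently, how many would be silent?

Codon 1 (AGG, Arg): 2 synonymous substitutions.
Codon 2 (CGA, Arg): 4 synonymous substitutions.
Codon 3 (CTT, Leu): 3 synonymous substitutions.
Total: 2 + 4 + 3 = 9.

9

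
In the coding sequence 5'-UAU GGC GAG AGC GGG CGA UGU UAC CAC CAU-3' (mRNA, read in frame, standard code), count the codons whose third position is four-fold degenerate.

3

Codon 1 UAU (Tyr): third position 2-fold.
Codon 2 GGC (Gly): third position 4-fold.
Codon 3 GAG (Glu): third position 2-fold.
Codon 4 AGC (Ser): third position 2-fold.
Codon 5 GGG (Gly): third position 4-fold.
Codon 6 CGA (Arg): third position 4-fold.
Codon 7 UGU (Cys): third position 2-fold.
Codon 8 UAC (Tyr): third position 2-fold.
Codon 9 CAC (His): third position 2-fold.
Codon 10 CAU (His): third position 2-fold.
Four-fold degenerate third positions: 3.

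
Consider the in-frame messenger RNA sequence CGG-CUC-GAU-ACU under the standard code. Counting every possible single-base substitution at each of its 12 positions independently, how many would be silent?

Codon 1 (CGG, Arg): 4 synonymous substitutions.
Codon 2 (CUC, Leu): 3 synonymous substitutions.
Codon 3 (GAU, Asp): 1 synonymous substitution.
Codon 4 (ACU, Thr): 3 synonymous substitutions.
Total: 4 + 3 + 1 + 3 = 11.

11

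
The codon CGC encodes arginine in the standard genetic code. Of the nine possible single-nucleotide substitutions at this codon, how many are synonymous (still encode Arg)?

Position 1: none → 0 synonymous.
Position 2: none → 0 synonymous.
Position 3: CGU, CGA, CGG → 3 synonymous.
Total: 0 + 0 + 3 = 3.

3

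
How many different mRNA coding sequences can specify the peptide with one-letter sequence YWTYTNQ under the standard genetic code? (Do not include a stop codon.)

Tyr: 2 codons.
Trp: 1 codon.
Thr: 4 codons.
Tyr: 2 codons.
Thr: 4 codons.
Asn: 2 codons.
Gln: 2 codons.
2 × 1 × 4 × 2 × 4 × 2 × 2 = 256.

256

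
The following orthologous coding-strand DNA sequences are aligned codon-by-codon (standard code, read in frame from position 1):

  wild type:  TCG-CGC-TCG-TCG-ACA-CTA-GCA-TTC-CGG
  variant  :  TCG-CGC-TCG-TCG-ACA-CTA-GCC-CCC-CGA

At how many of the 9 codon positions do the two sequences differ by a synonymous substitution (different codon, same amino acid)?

Codon 1: TCG Ser / TCG Ser — identical.
Codon 2: CGC Arg / CGC Arg — identical.
Codon 3: TCG Ser / TCG Ser — identical.
Codon 4: TCG Ser / TCG Ser — identical.
Codon 5: ACA Thr / ACA Thr — identical.
Codon 6: CTA Leu / CTA Leu — identical.
Codon 7: GCA Ala / GCC Ala — synonymous.
Codon 8: TTC Phe / CCC Pro — nonsynonymous.
Codon 9: CGG Arg / CGA Arg — synonymous.
Synonymous differences: 2.

2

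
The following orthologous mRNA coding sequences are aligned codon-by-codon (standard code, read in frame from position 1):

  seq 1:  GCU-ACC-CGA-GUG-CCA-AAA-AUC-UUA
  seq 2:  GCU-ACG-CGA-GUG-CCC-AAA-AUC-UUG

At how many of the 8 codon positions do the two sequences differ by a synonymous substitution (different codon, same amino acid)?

Codon 1: GCU Ala / GCU Ala — identical.
Codon 2: ACC Thr / ACG Thr — synonymous.
Codon 3: CGA Arg / CGA Arg — identical.
Codon 4: GUG Val / GUG Val — identical.
Codon 5: CCA Pro / CCC Pro — synonymous.
Codon 6: AAA Lys / AAA Lys — identical.
Codon 7: AUC Ile / AUC Ile — identical.
Codon 8: UUA Leu / UUG Leu — synonymous.
Synonymous differences: 3.

3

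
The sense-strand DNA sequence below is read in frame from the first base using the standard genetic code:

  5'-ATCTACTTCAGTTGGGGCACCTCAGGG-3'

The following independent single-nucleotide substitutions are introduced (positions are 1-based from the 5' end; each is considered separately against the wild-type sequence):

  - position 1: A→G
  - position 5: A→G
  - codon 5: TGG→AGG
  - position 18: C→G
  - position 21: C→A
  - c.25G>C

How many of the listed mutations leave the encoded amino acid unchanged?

Codon 1: ATC (Ile) → GTC (Val) — missense.
Codon 2: TAC (Tyr) → TGC (Cys) — missense.
Codon 5: TGG (Trp) → AGG (Arg) — missense.
Codon 6: GGC (Gly) → GGG (Gly) — synonymous.
Codon 7: ACC (Thr) → ACA (Thr) — synonymous.
Codon 9: GGG (Gly) → CGG (Arg) — missense.
Synonymous: 2 of 6.

2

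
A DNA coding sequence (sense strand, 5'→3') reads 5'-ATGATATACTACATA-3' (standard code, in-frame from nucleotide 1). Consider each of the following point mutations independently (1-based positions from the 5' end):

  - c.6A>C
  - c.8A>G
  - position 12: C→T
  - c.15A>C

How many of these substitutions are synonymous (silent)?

Codon 2: ATA (Ile) → ATC (Ile) — synonymous.
Codon 3: TAC (Tyr) → TGC (Cys) — missense.
Codon 4: TAC (Tyr) → TAT (Tyr) — synonymous.
Codon 5: ATA (Ile) → ATC (Ile) — synonymous.
Synonymous: 3 of 4.

3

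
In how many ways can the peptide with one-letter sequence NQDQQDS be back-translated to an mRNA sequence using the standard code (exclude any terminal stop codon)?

384

Asn: 2 codons.
Gln: 2 codons.
Asp: 2 codons.
Gln: 2 codons.
Gln: 2 codons.
Asp: 2 codons.
Ser: 6 codons.
2 × 2 × 2 × 2 × 2 × 2 × 6 = 384.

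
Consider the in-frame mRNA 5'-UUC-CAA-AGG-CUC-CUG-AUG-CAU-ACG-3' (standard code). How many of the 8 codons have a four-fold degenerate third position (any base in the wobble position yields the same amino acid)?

Codon 1 UUC (Phe): third position 2-fold.
Codon 2 CAA (Gln): third position 2-fold.
Codon 3 AGG (Arg): third position 2-fold.
Codon 4 CUC (Leu): third position 4-fold.
Codon 5 CUG (Leu): third position 4-fold.
Codon 6 AUG (Met): third position 1-fold.
Codon 7 CAU (His): third position 2-fold.
Codon 8 ACG (Thr): third position 4-fold.
Four-fold degenerate third positions: 3.

3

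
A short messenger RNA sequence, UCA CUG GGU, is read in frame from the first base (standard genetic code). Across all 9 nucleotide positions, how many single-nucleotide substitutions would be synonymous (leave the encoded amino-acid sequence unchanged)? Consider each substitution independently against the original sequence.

10

Codon 1 (UCA, Ser): 3 synonymous substitutions.
Codon 2 (CUG, Leu): 4 synonymous substitutions.
Codon 3 (GGU, Gly): 3 synonymous substitutions.
Total: 3 + 4 + 3 = 10.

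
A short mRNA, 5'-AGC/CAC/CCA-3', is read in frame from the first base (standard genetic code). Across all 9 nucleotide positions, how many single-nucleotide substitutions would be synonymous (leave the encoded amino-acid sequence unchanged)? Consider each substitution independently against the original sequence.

5

Codon 1 (AGC, Ser): 1 synonymous substitution.
Codon 2 (CAC, His): 1 synonymous substitution.
Codon 3 (CCA, Pro): 3 synonymous substitutions.
Total: 1 + 1 + 3 = 5.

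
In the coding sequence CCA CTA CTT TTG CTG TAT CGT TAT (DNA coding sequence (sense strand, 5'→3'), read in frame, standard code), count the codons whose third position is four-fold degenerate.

5

Codon 1 CCA (Pro): third position 4-fold.
Codon 2 CTA (Leu): third position 4-fold.
Codon 3 CTT (Leu): third position 4-fold.
Codon 4 TTG (Leu): third position 2-fold.
Codon 5 CTG (Leu): third position 4-fold.
Codon 6 TAT (Tyr): third position 2-fold.
Codon 7 CGT (Arg): third position 4-fold.
Codon 8 TAT (Tyr): third position 2-fold.
Four-fold degenerate third positions: 5.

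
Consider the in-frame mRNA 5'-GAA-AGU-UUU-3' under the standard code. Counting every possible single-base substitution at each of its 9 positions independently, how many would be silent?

3

Codon 1 (GAA, Glu): 1 synonymous substitution.
Codon 2 (AGU, Ser): 1 synonymous substitution.
Codon 3 (UUU, Phe): 1 synonymous substitution.
Total: 1 + 1 + 1 = 3.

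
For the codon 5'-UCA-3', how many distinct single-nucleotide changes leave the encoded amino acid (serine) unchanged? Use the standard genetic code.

3

Position 1: none → 0 synonymous.
Position 2: none → 0 synonymous.
Position 3: UCU, UCC, UCG → 3 synonymous.
Total: 0 + 0 + 3 = 3.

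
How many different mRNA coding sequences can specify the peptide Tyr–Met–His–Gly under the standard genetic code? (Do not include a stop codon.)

16

Tyr: 2 codons.
Met: 1 codon.
His: 2 codons.
Gly: 4 codons.
2 × 1 × 2 × 4 = 16.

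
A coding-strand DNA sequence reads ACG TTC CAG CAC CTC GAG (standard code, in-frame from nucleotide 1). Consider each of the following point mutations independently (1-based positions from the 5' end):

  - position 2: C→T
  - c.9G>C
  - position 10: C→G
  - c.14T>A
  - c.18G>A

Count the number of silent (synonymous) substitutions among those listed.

1

Codon 1: ACG (Thr) → ATG (Met) — missense.
Codon 3: CAG (Gln) → CAC (His) — missense.
Codon 4: CAC (His) → GAC (Asp) — missense.
Codon 5: CTC (Leu) → CAC (His) — missense.
Codon 6: GAG (Glu) → GAA (Glu) — synonymous.
Synonymous: 1 of 5.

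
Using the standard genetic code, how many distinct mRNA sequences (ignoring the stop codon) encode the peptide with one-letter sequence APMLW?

Ala: 4 codons.
Pro: 4 codons.
Met: 1 codon.
Leu: 6 codons.
Trp: 1 codon.
4 × 4 × 1 × 6 × 1 = 96.

96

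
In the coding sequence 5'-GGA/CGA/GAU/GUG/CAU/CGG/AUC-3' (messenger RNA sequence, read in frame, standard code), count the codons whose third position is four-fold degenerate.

4

Codon 1 GGA (Gly): third position 4-fold.
Codon 2 CGA (Arg): third position 4-fold.
Codon 3 GAU (Asp): third position 2-fold.
Codon 4 GUG (Val): third position 4-fold.
Codon 5 CAU (His): third position 2-fold.
Codon 6 CGG (Arg): third position 4-fold.
Codon 7 AUC (Ile): third position 3-fold.
Four-fold degenerate third positions: 4.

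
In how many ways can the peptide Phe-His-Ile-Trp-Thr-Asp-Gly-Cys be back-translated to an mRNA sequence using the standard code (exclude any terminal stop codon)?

Phe: 2 codons.
His: 2 codons.
Ile: 3 codons.
Trp: 1 codon.
Thr: 4 codons.
Asp: 2 codons.
Gly: 4 codons.
Cys: 2 codons.
2 × 2 × 3 × 1 × 4 × 2 × 4 × 2 = 768.

768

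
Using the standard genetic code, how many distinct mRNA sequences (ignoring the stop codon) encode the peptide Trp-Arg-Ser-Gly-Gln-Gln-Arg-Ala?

13824

Trp: 1 codon.
Arg: 6 codons.
Ser: 6 codons.
Gly: 4 codons.
Gln: 2 codons.
Gln: 2 codons.
Arg: 6 codons.
Ala: 4 codons.
1 × 6 × 6 × 4 × 2 × 2 × 6 × 4 = 13824.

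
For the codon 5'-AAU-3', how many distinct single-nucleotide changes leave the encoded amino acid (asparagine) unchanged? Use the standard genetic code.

Position 1: none → 0 synonymous.
Position 2: none → 0 synonymous.
Position 3: AAC → 1 synonymous.
Total: 0 + 0 + 1 = 1.

1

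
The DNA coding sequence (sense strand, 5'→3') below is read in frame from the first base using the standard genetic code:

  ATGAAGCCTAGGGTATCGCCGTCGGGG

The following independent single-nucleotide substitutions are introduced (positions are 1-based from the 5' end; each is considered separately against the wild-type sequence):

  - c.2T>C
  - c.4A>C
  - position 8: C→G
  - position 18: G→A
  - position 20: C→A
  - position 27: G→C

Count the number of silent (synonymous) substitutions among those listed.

Codon 1: ATG (Met) → ACG (Thr) — missense.
Codon 2: AAG (Lys) → CAG (Gln) — missense.
Codon 3: CCT (Pro) → CGT (Arg) — missense.
Codon 6: TCG (Ser) → TCA (Ser) — synonymous.
Codon 7: CCG (Pro) → CAG (Gln) — missense.
Codon 9: GGG (Gly) → GGC (Gly) — synonymous.
Synonymous: 2 of 6.

2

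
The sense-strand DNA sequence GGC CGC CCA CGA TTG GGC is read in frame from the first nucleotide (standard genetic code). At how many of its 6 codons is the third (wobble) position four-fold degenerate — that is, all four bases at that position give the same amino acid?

Codon 1 GGC (Gly): third position 4-fold.
Codon 2 CGC (Arg): third position 4-fold.
Codon 3 CCA (Pro): third position 4-fold.
Codon 4 CGA (Arg): third position 4-fold.
Codon 5 TTG (Leu): third position 2-fold.
Codon 6 GGC (Gly): third position 4-fold.
Four-fold degenerate third positions: 5.

5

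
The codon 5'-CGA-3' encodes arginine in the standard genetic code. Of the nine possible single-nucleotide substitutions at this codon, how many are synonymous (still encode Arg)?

4

Position 1: AGA → 1 synonymous.
Position 2: none → 0 synonymous.
Position 3: CGU, CGC, CGG → 3 synonymous.
Total: 1 + 0 + 3 = 4.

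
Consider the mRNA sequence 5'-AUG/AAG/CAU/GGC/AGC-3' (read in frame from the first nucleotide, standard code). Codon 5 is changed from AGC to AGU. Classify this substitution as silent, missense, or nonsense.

Position 15 falls in codon 5: AGC → Ser.
After the substitution the codon is AGU → Ser.
Both encode Ser, so the change is synonymous.

silent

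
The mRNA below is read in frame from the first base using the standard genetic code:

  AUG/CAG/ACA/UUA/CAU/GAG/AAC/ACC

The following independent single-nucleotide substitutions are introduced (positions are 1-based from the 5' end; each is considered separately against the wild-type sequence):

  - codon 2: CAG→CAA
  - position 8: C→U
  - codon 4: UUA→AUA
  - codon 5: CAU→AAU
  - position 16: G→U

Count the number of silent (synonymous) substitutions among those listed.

1

Codon 2: CAG (Gln) → CAA (Gln) — synonymous.
Codon 3: ACA (Thr) → AUA (Ile) — missense.
Codon 4: UUA (Leu) → AUA (Ile) — missense.
Codon 5: CAU (His) → AAU (Asn) — missense.
Codon 6: GAG (Glu) → UAG (Stop) — nonsense.
Synonymous: 1 of 5.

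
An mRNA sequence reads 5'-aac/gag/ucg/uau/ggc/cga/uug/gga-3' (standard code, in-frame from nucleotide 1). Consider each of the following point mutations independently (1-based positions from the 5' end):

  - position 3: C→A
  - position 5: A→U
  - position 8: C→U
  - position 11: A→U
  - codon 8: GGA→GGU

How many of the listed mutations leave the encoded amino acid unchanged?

1

Codon 1: AAC (Asn) → AAA (Lys) — missense.
Codon 2: GAG (Glu) → GUG (Val) — missense.
Codon 3: UCG (Ser) → UUG (Leu) — missense.
Codon 4: UAU (Tyr) → UUU (Phe) — missense.
Codon 8: GGA (Gly) → GGU (Gly) — synonymous.
Synonymous: 1 of 5.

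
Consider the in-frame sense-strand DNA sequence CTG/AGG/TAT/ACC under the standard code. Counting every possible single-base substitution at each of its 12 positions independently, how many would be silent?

10

Codon 1 (CTG, Leu): 4 synonymous substitutions.
Codon 2 (AGG, Arg): 2 synonymous substitutions.
Codon 3 (TAT, Tyr): 1 synonymous substitution.
Codon 4 (ACC, Thr): 3 synonymous substitutions.
Total: 4 + 2 + 1 + 3 = 10.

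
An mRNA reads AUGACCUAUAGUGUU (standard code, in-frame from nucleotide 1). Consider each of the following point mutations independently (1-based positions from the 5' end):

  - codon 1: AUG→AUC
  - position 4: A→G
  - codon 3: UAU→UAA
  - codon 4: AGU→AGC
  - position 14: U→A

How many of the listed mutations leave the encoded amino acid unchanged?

1

Codon 1: AUG (Met) → AUC (Ile) — missense.
Codon 2: ACC (Thr) → GCC (Ala) — missense.
Codon 3: UAU (Tyr) → UAA (Stop) — nonsense.
Codon 4: AGU (Ser) → AGC (Ser) — synonymous.
Codon 5: GUU (Val) → GAU (Asp) — missense.
Synonymous: 1 of 5.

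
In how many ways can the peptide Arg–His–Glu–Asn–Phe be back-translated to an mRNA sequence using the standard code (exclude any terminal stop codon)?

96

Arg: 6 codons.
His: 2 codons.
Glu: 2 codons.
Asn: 2 codons.
Phe: 2 codons.
6 × 2 × 2 × 2 × 2 = 96.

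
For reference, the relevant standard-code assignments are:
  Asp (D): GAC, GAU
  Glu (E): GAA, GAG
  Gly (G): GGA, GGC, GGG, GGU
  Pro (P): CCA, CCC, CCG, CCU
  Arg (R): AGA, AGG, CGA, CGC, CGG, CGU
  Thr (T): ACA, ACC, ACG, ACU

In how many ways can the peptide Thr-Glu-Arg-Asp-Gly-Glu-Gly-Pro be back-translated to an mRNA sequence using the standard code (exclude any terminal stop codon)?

Thr: 4 codons.
Glu: 2 codons.
Arg: 6 codons.
Asp: 2 codons.
Gly: 4 codons.
Glu: 2 codons.
Gly: 4 codons.
Pro: 4 codons.
4 × 2 × 6 × 2 × 4 × 2 × 4 × 4 = 12288.

12288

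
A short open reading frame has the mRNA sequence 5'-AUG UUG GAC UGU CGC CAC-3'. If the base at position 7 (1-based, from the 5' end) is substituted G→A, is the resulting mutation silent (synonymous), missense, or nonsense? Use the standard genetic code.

Position 7 falls in codon 3: GAC → Asp.
After the substitution the codon is AAC → Asn.
Asp ≠ Asn, so this is a missense mutation.

missense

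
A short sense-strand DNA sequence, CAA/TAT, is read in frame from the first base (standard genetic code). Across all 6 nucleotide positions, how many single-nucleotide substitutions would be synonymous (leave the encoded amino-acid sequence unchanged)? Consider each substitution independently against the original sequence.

2

Codon 1 (CAA, Gln): 1 synonymous substitution.
Codon 2 (TAT, Tyr): 1 synonymous substitution.
Total: 1 + 1 = 2.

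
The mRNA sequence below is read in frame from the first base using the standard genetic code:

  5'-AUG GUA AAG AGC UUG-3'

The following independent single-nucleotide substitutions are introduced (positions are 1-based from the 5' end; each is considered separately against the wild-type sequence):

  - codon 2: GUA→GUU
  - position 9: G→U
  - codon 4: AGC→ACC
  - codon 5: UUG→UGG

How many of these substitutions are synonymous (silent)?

Codon 2: GUA (Val) → GUU (Val) — synonymous.
Codon 3: AAG (Lys) → AAU (Asn) — missense.
Codon 4: AGC (Ser) → ACC (Thr) — missense.
Codon 5: UUG (Leu) → UGG (Trp) — missense.
Synonymous: 1 of 4.

1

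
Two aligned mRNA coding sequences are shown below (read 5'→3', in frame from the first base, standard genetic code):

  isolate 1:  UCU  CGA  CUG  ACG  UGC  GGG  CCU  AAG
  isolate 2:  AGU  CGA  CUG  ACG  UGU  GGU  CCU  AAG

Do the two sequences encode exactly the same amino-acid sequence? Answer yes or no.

yes

Codon 1: UCU Ser / AGU Ser — synonymous.
Codon 2: CGA Arg / CGA Arg — identical.
Codon 3: CUG Leu / CUG Leu — identical.
Codon 4: ACG Thr / ACG Thr — identical.
Codon 5: UGC Cys / UGU Cys — synonymous.
Codon 6: GGG Gly / GGU Gly — synonymous.
Codon 7: CCU Pro / CCU Pro — identical.
Codon 8: AAG Lys / AAG Lys — identical.
Nonsynonymous differences: 0 → same protein.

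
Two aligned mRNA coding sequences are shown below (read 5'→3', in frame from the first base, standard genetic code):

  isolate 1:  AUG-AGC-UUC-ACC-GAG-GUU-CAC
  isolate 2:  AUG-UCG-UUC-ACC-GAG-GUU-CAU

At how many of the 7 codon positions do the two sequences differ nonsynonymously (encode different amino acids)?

0

Codon 1: AUG Met / AUG Met — identical.
Codon 2: AGC Ser / UCG Ser — synonymous.
Codon 3: UUC Phe / UUC Phe — identical.
Codon 4: ACC Thr / ACC Thr — identical.
Codon 5: GAG Glu / GAG Glu — identical.
Codon 6: GUU Val / GUU Val — identical.
Codon 7: CAC His / CAU His — synonymous.
Nonsynonymous differences: 0.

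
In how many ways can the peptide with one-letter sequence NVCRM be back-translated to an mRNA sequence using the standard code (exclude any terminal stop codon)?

Asn: 2 codons.
Val: 4 codons.
Cys: 2 codons.
Arg: 6 codons.
Met: 1 codon.
2 × 4 × 2 × 6 × 1 = 96.

96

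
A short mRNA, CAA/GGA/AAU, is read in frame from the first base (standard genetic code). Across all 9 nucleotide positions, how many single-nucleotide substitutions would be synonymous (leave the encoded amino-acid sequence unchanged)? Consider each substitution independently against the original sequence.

Codon 1 (CAA, Gln): 1 synonymous substitution.
Codon 2 (GGA, Gly): 3 synonymous substitutions.
Codon 3 (AAU, Asn): 1 synonymous substitution.
Total: 1 + 3 + 1 = 5.

5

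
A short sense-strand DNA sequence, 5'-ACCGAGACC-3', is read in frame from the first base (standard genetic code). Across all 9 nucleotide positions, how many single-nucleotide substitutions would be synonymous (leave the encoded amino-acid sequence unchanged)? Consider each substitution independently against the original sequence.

7

Codon 1 (ACC, Thr): 3 synonymous substitutions.
Codon 2 (GAG, Glu): 1 synonymous substitution.
Codon 3 (ACC, Thr): 3 synonymous substitutions.
Total: 3 + 1 + 3 = 7.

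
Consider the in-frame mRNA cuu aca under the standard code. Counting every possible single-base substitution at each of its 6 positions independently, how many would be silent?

Codon 1 (CUU, Leu): 3 synonymous substitutions.
Codon 2 (ACA, Thr): 3 synonymous substitutions.
Total: 3 + 3 = 6.

6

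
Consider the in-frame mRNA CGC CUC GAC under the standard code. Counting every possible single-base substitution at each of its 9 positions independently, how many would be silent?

Codon 1 (CGC, Arg): 3 synonymous substitutions.
Codon 2 (CUC, Leu): 3 synonymous substitutions.
Codon 3 (GAC, Asp): 1 synonymous substitution.
Total: 3 + 3 + 1 = 7.

7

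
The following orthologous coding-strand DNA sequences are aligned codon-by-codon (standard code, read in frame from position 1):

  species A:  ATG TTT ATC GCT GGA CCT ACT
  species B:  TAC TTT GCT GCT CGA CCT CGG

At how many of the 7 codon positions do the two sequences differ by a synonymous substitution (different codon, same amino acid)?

Codon 1: ATG Met / TAC Tyr — nonsynonymous.
Codon 2: TTT Phe / TTT Phe — identical.
Codon 3: ATC Ile / GCT Ala — nonsynonymous.
Codon 4: GCT Ala / GCT Ala — identical.
Codon 5: GGA Gly / CGA Arg — nonsynonymous.
Codon 6: CCT Pro / CCT Pro — identical.
Codon 7: ACT Thr / CGG Arg — nonsynonymous.
Synonymous differences: 0.

0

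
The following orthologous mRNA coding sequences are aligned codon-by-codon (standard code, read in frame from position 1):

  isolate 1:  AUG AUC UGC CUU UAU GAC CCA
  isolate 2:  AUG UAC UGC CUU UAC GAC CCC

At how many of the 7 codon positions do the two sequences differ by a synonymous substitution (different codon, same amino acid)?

Codon 1: AUG Met / AUG Met — identical.
Codon 2: AUC Ile / UAC Tyr — nonsynonymous.
Codon 3: UGC Cys / UGC Cys — identical.
Codon 4: CUU Leu / CUU Leu — identical.
Codon 5: UAU Tyr / UAC Tyr — synonymous.
Codon 6: GAC Asp / GAC Asp — identical.
Codon 7: CCA Pro / CCC Pro — synonymous.
Synonymous differences: 2.

2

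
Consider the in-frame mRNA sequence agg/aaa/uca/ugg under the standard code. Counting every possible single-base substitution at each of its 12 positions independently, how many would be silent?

6

Codon 1 (AGG, Arg): 2 synonymous substitutions.
Codon 2 (AAA, Lys): 1 synonymous substitution.
Codon 3 (UCA, Ser): 3 synonymous substitutions.
Codon 4 (UGG, Trp): 0 synonymous substitutions.
Total: 2 + 1 + 3 + 0 = 6.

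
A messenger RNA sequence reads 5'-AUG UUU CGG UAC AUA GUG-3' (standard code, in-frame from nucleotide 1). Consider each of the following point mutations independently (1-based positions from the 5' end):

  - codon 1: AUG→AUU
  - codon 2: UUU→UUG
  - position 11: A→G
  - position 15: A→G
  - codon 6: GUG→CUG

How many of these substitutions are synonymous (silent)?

0

Codon 1: AUG (Met) → AUU (Ile) — missense.
Codon 2: UUU (Phe) → UUG (Leu) — missense.
Codon 4: UAC (Tyr) → UGC (Cys) — missense.
Codon 5: AUA (Ile) → AUG (Met) — missense.
Codon 6: GUG (Val) → CUG (Leu) — missense.
Synonymous: 0 of 5.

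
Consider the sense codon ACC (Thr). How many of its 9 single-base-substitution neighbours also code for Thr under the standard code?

Position 1: none → 0 synonymous.
Position 2: none → 0 synonymous.
Position 3: ACU, ACA, ACG → 3 synonymous.
Total: 0 + 0 + 3 = 3.

3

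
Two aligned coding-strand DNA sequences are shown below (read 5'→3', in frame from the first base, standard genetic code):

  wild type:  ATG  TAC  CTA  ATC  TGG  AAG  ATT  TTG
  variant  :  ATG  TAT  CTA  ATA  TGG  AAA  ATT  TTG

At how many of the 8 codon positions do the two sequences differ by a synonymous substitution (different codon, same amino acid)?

3

Codon 1: ATG Met / ATG Met — identical.
Codon 2: TAC Tyr / TAT Tyr — synonymous.
Codon 3: CTA Leu / CTA Leu — identical.
Codon 4: ATC Ile / ATA Ile — synonymous.
Codon 5: TGG Trp / TGG Trp — identical.
Codon 6: AAG Lys / AAA Lys — synonymous.
Codon 7: ATT Ile / ATT Ile — identical.
Codon 8: TTG Leu / TTG Leu — identical.
Synonymous differences: 3.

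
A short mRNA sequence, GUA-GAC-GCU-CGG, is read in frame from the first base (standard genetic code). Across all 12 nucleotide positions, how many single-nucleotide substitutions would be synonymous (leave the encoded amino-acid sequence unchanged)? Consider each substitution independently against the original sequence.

11

Codon 1 (GUA, Val): 3 synonymous substitutions.
Codon 2 (GAC, Asp): 1 synonymous substitution.
Codon 3 (GCU, Ala): 3 synonymous substitutions.
Codon 4 (CGG, Arg): 4 synonymous substitutions.
Total: 3 + 1 + 3 + 4 = 11.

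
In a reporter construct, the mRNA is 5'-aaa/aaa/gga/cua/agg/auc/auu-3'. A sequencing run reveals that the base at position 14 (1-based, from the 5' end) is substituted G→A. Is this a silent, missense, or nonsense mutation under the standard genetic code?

Position 14 falls in codon 5: AGG → Arg.
After the substitution the codon is AAG → Lys.
Arg ≠ Lys, so this is a missense mutation.

missense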